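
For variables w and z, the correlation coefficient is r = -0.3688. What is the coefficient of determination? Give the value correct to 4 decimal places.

r² = (-0.3688)² = 0.1360

0.1360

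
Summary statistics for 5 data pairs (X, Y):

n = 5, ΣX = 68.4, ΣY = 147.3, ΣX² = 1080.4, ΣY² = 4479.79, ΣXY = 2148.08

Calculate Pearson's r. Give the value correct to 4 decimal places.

r = (nΣXY − ΣXΣY) / √[(nΣX² − (ΣX)²)(nΣY² − (ΣY)²)]
Numerator: 5×2148.08 − 68.4×147.3 = 665.08
Denominator: √[(5402 − 4678.56)(22398.95 − 21697.29)] = √[723.44 × 701.66] = 712.4668
r = 665.08 / 712.4668 ≈ 0.9335

0.9335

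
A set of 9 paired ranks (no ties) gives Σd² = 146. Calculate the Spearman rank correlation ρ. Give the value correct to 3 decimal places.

-0.217

ρ = 1 − 6Σd² / [n(n²−1)] = 1 − 6×146 / (9×80)
  = 1 − 876/720 = 1 − 1.2167 ≈ -0.217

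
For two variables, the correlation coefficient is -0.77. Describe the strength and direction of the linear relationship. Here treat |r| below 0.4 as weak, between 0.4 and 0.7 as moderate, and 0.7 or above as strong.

r = -0.77 < 0 so the relationship is negative.
|r| = 0.77, which falls in the strong range.

strong negative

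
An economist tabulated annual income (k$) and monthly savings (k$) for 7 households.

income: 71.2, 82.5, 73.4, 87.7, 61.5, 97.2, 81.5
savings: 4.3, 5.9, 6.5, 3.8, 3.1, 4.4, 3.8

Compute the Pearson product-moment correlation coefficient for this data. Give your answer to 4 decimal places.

n = 7, Σx = 555, Σy = 31.8, Σx² = 44826.88, Σy² = 153.4, Σxy = 2531.3
nΣxy − ΣxΣy = 17719.1 − 17649 = 70.1
nΣx² − (Σx)² = 313788.16 − 308025 = 5763.16; nΣy² − (Σy)² = 1073.8 − 1011.24 = 62.56
r = 70.1 / √(5763.16 × 62.56) = 70.1 / 600.4526 ≈ 0.1167

0.1167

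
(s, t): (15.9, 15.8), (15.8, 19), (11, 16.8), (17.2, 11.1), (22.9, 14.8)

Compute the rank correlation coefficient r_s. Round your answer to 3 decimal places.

-0.800

Rank s: 3, 2, 1, 4, 5
Rank t: 3, 5, 4, 1, 2
d = rank(s) − rank(t): 0, -3, -3, 3, 3; Σd² = 36
ρ = 1 − 6Σd² / [n(n²−1)] = 1 − 6×36 / (5×24) = 1 − 216/120 ≈ -0.800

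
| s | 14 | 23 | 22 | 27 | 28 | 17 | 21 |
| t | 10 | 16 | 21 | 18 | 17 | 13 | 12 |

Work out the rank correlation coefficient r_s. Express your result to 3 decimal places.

0.714

Rank s: 1, 5, 4, 6, 7, 2, 3
Rank t: 1, 4, 7, 6, 5, 3, 2
d = rank(s) − rank(t): 0, 1, -3, 0, 2, -1, 1; Σd² = 16
ρ = 1 − 6Σd² / [n(n²−1)] = 1 − 6×16 / (7×48) = 1 − 96/336 ≈ 0.714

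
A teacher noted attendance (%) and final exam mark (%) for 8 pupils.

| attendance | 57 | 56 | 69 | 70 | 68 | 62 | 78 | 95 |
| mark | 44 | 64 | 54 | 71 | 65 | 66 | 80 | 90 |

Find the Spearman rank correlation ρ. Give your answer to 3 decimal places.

Rank attendance: 2, 1, 5, 6, 4, 3, 7, 8
Rank mark: 1, 3, 2, 6, 4, 5, 7, 8
d = rank(attendance) − rank(mark): 1, -2, 3, 0, 0, -2, 0, 0; Σd² = 18
ρ = 1 − 6Σd² / [n(n²−1)] = 1 − 6×18 / (8×63) = 1 − 108/504 ≈ 0.786

0.786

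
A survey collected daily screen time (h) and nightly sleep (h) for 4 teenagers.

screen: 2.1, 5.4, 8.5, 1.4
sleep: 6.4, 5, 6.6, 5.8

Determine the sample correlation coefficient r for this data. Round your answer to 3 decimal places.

n = 4, Σx = 17.4, Σy = 23.8, Σx² = 107.78, Σy² = 143.16, Σxy = 104.66
nΣxy − ΣxΣy = 418.64 − 414.12 = 4.52
nΣx² − (Σx)² = 431.12 − 302.76 = 128.36; nΣy² − (Σy)² = 572.64 − 566.44 = 6.2
r = 4.52 / √(128.36 × 6.2) = 4.52 / 28.2105 ≈ 0.160

0.160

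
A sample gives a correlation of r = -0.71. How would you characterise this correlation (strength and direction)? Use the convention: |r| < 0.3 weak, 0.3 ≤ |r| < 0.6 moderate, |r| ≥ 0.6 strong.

r = -0.71 < 0 so the relationship is negative.
|r| = 0.71, which falls in the strong range.

strong negative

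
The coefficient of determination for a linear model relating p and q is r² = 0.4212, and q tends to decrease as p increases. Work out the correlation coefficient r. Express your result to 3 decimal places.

-0.649

|r| = √0.4212 = 0.649
The association is negative, so r = −0.649.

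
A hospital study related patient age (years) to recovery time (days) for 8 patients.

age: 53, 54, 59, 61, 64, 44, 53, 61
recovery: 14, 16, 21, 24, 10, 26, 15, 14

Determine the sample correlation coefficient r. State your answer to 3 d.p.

n = 8, Σx = 449, Σy = 140, Σx² = 25489, Σy² = 2666, Σxy = 7742
nΣxy − ΣxΣy = 61936 − 62860 = -924
nΣx² − (Σx)² = 203912 − 201601 = 2311; nΣy² − (Σy)² = 21328 − 19600 = 1728
r = -924 / √(2311 × 1728) = -924 / 1998.3513 ≈ -0.462

-0.462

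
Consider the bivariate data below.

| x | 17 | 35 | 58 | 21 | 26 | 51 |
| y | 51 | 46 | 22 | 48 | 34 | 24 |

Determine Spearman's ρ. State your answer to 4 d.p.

-0.9429

Rank x: 1, 4, 6, 2, 3, 5
Rank y: 6, 4, 1, 5, 3, 2
d = rank(x) − rank(y): -5, 0, 5, -3, 0, 3; Σd² = 68
ρ = 1 − 6Σd² / [n(n²−1)] = 1 − 6×68 / (6×35) = 1 − 408/210 ≈ -0.9429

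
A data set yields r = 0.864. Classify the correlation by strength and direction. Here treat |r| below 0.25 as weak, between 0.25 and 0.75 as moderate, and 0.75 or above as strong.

strong positive

r = 0.864 > 0 so the relationship is positive.
|r| = 0.864, which falls in the strong range.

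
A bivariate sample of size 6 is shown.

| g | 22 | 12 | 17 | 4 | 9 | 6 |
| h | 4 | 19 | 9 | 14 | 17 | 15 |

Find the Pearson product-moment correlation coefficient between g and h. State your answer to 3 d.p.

-0.749

n = 6, Σg = 70, Σh = 78, Σg² = 1050, Σh² = 1168, Σgh = 768
nΣgh − ΣgΣh = 4608 − 5460 = -852
nΣg² − (Σg)² = 6300 − 4900 = 1400; nΣh² − (Σh)² = 7008 − 6084 = 924
r = -852 / √(1400 × 924) = -852 / 1137.3654 ≈ -0.749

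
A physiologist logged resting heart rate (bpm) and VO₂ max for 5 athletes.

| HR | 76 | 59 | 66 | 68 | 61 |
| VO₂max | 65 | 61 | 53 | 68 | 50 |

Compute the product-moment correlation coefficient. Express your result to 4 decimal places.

0.5305

n = 5, Σx = 330, Σy = 297, Σx² = 21958, Σy² = 17879, Σxy = 19711
nΣxy − ΣxΣy = 98555 − 98010 = 545
nΣx² − (Σx)² = 109790 − 108900 = 890; nΣy² − (Σy)² = 89395 − 88209 = 1186
r = 545 / √(890 × 1186) = 545 / 1027.3948 ≈ 0.5305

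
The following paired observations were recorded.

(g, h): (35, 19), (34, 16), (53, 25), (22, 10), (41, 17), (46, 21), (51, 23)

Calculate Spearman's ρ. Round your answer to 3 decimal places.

Rank g: 3, 2, 7, 1, 4, 5, 6
Rank h: 4, 2, 7, 1, 3, 5, 6
d = rank(g) − rank(h): -1, 0, 0, 0, 1, 0, 0; Σd² = 2
ρ = 1 − 6Σd² / [n(n²−1)] = 1 − 6×2 / (7×48) = 1 − 12/336 ≈ 0.964

0.964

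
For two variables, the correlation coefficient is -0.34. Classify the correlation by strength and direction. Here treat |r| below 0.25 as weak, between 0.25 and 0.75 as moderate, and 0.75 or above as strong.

r = -0.34 < 0 so the relationship is negative.
|r| = 0.34, which falls in the moderate range.

moderate negative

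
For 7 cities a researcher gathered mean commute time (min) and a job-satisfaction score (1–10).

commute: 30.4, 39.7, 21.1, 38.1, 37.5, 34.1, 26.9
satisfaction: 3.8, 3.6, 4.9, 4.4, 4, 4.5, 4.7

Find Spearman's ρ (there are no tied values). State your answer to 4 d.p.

-0.7500

Rank commute: 3, 7, 1, 6, 5, 4, 2
Rank satisfaction: 2, 1, 7, 4, 3, 5, 6
d = rank(commute) − rank(satisfaction): 1, 6, -6, 2, 2, -1, -4; Σd² = 98
ρ = 1 − 6Σd² / [n(n²−1)] = 1 − 6×98 / (7×48) = 1 − 588/336 ≈ -0.7500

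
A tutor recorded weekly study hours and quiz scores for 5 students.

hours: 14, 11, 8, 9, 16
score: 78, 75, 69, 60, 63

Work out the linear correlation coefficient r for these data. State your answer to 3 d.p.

n = 5, Σx = 58, Σy = 345, Σx² = 718, Σy² = 24039, Σxy = 4017
nΣxy − ΣxΣy = 20085 − 20010 = 75
nΣx² − (Σx)² = 3590 − 3364 = 226; nΣy² − (Σy)² = 120195 − 119025 = 1170
r = 75 / √(226 × 1170) = 75 / 514.2179 ≈ 0.146

0.146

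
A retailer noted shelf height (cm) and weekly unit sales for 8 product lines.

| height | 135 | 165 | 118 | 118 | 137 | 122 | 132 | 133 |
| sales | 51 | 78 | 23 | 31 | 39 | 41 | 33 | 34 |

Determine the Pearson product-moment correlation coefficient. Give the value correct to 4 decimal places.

n = 8, Σx = 1060, Σy = 330, Σx² = 142064, Σy² = 15622, Σxy = 45350
nΣxy − ΣxΣy = 362800 − 349800 = 13000
nΣx² − (Σx)² = 1136512 − 1123600 = 12912; nΣy² − (Σy)² = 124976 − 108900 = 16076
r = 13000 / √(12912 × 16076) = 13000 / 14407.4048 ≈ 0.9023

0.9023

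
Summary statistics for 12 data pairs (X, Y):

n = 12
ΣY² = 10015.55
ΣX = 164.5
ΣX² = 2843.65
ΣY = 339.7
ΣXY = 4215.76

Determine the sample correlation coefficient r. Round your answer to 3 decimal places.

r = (nΣXY − ΣXΣY) / √[(nΣX² − (ΣX)²)(nΣY² − (ΣY)²)]
Numerator: 12×4215.76 − 164.5×339.7 = -5291.53
Denominator: √[(34123.8 − 27060.25)(120186.6 − 115396.09)] = √[7063.55 × 4790.51] = 5817.0445
r = -5291.53 / 5817.0445 ≈ -0.910

-0.910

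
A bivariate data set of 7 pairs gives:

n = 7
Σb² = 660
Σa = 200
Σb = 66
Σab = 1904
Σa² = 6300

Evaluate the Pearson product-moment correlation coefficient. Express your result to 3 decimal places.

r = (nΣab − ΣaΣb) / √[(nΣa² − (Σa)²)(nΣb² − (Σb)²)]
Numerator: 7×1904 − 200×66 = 128
Denominator: √[(44100 − 40000)(4620 − 4356)] = √[4100 × 264] = 1040.3845
r = 128 / 1040.3845 ≈ 0.123

0.123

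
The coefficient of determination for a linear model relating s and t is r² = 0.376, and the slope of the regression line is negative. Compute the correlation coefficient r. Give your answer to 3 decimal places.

-0.613

|r| = √0.376 = 0.613
The association is negative, so r = −0.613.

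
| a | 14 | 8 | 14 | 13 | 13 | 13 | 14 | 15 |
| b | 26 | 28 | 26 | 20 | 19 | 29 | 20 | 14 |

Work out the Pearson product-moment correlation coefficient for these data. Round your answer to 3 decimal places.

-0.508

n = 8, Σa = 104, Σb = 182, Σa² = 1384, Σb² = 4334, Σab = 2326
nΣab − ΣaΣb = 18608 − 18928 = -320
nΣa² − (Σa)² = 11072 − 10816 = 256; nΣb² − (Σb)² = 34672 − 33124 = 1548
r = -320 / √(256 × 1548) = -320 / 629.5141 ≈ -0.508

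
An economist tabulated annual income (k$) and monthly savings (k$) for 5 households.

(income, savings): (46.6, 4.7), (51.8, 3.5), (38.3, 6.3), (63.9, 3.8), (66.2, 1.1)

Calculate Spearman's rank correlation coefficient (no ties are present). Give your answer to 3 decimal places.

Rank income: 2, 3, 1, 4, 5
Rank savings: 4, 2, 5, 3, 1
d = rank(income) − rank(savings): -2, 1, -4, 1, 4; Σd² = 38
ρ = 1 − 6Σd² / [n(n²−1)] = 1 − 6×38 / (5×24) = 1 − 228/120 ≈ -0.900

-0.900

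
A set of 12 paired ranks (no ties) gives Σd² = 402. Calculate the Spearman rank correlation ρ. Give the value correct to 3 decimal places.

-0.406

ρ = 1 − 6Σd² / [n(n²−1)] = 1 − 6×402 / (12×143)
  = 1 − 2412/1716 = 1 − 1.4056 ≈ -0.406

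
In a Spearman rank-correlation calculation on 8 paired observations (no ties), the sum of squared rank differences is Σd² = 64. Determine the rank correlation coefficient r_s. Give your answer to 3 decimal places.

ρ = 1 − 6Σd² / [n(n²−1)] = 1 − 6×64 / (8×63)
  = 1 − 384/504 = 1 − 0.7619 ≈ 0.238

0.238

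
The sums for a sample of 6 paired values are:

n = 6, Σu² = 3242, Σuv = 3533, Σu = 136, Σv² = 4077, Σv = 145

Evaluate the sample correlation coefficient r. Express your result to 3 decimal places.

r = (nΣuv − ΣuΣv) / √[(nΣu² − (Σu)²)(nΣv² − (Σv)²)]
Numerator: 6×3533 − 136×145 = 1478
Denominator: √[(19452 − 18496)(24462 − 21025)] = √[956 × 3437] = 1812.6699
r = 1478 / 1812.6699 ≈ 0.815

0.815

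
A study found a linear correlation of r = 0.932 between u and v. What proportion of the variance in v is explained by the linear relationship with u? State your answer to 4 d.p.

r² = (0.932)² = 0.8686

0.8686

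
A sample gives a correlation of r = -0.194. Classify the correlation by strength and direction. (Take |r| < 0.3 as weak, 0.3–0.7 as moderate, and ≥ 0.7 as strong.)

r = -0.194 < 0 so the relationship is negative.
|r| = 0.194, which falls in the weak range.

weak negative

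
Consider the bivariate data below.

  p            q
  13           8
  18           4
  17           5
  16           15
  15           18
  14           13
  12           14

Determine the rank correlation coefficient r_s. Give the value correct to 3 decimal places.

-0.429

Rank p: 2, 7, 6, 5, 4, 3, 1
Rank q: 3, 1, 2, 6, 7, 4, 5
d = rank(p) − rank(q): -1, 6, 4, -1, -3, -1, -4; Σd² = 80
ρ = 1 − 6Σd² / [n(n²−1)] = 1 − 6×80 / (7×48) = 1 − 480/336 ≈ -0.429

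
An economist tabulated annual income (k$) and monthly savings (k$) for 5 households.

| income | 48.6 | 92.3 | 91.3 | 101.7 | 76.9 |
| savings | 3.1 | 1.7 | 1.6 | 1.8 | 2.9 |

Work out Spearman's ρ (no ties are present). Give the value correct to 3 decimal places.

Rank income: 1, 4, 3, 5, 2
Rank savings: 5, 2, 1, 3, 4
d = rank(income) − rank(savings): -4, 2, 2, 2, -2; Σd² = 32
ρ = 1 − 6Σd² / [n(n²−1)] = 1 − 6×32 / (5×24) = 1 − 192/120 ≈ -0.600

-0.600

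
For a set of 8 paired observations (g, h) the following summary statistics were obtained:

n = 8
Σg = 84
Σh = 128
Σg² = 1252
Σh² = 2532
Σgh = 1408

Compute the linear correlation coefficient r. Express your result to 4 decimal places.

r = (nΣgh − ΣgΣh) / √[(nΣg² − (Σg)²)(nΣh² − (Σh)²)]
Numerator: 8×1408 − 84×128 = 512
Denominator: √[(10016 − 7056)(20256 − 16384)] = √[2960 × 3872] = 3385.4276
r = 512 / 3385.4276 ≈ 0.1512

0.1512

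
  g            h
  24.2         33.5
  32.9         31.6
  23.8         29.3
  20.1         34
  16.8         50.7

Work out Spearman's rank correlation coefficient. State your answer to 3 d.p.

-0.700

Rank g: 4, 5, 3, 2, 1
Rank h: 3, 2, 1, 4, 5
d = rank(g) − rank(h): 1, 3, 2, -2, -4; Σd² = 34
ρ = 1 − 6Σd² / [n(n²−1)] = 1 − 6×34 / (5×24) = 1 − 204/120 ≈ -0.700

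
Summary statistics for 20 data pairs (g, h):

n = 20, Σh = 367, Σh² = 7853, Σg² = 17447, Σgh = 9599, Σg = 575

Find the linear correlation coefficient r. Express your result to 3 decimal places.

r = (nΣgh − ΣgΣh) / √[(nΣg² − (Σg)²)(nΣh² − (Σh)²)]
Numerator: 20×9599 − 575×367 = -19045
Denominator: √[(348940 − 330625)(157060 − 134689)] = √[18315 × 22371] = 20241.6616
r = -19045 / 20241.6616 ≈ -0.941

-0.941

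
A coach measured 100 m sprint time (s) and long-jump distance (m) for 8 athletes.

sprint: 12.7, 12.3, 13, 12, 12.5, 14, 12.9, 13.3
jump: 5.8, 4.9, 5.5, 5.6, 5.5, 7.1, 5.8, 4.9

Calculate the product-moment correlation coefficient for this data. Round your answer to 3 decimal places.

n = 8, Σx = 102.7, Σy = 45.1, Σx² = 1321.13, Σy² = 257.57, Σxy = 580.77
nΣxy − ΣxΣy = 4646.16 − 4631.77 = 14.39
nΣx² − (Σx)² = 10569.04 − 10547.29 = 21.75; nΣy² − (Σy)² = 2060.56 − 2034.01 = 26.55
r = 14.39 / √(21.75 × 26.55) = 14.39 / 24.0304 ≈ 0.599

0.599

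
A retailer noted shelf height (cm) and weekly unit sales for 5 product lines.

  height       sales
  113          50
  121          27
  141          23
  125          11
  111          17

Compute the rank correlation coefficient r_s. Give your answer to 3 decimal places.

Rank height: 2, 3, 5, 4, 1
Rank sales: 5, 4, 3, 1, 2
d = rank(height) − rank(sales): -3, -1, 2, 3, -1; Σd² = 24
ρ = 1 − 6Σd² / [n(n²−1)] = 1 − 6×24 / (5×24) = 1 − 144/120 ≈ -0.200

-0.200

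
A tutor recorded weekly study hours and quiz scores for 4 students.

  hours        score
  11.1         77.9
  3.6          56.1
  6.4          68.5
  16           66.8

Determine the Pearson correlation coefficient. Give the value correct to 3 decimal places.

n = 4, Σx = 37.1, Σy = 269.3, Σx² = 433.13, Σy² = 18370.11, Σxy = 2573.85
nΣxy − ΣxΣy = 10295.4 − 9991.03 = 304.37
nΣx² − (Σx)² = 1732.52 − 1376.41 = 356.11; nΣy² − (Σy)² = 73480.44 − 72522.49 = 957.95
r = 304.37 / √(356.11 × 957.95) = 304.37 / 584.0681 ≈ 0.521

0.521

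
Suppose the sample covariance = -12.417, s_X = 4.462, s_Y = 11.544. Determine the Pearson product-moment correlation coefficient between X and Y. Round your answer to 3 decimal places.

-0.241

r = Cov(X,Y) / (s_X · s_Y) = -12.417 / (4.462 × 11.544)
  = -12.417 / 51.5093 ≈ -0.241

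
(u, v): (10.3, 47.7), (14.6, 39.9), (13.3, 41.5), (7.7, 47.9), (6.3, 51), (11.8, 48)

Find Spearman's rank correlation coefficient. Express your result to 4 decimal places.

Rank u: 3, 6, 5, 2, 1, 4
Rank v: 3, 1, 2, 4, 6, 5
d = rank(u) − rank(v): 0, 5, 3, -2, -5, -1; Σd² = 64
ρ = 1 − 6Σd² / [n(n²−1)] = 1 − 6×64 / (6×35) = 1 − 384/210 ≈ -0.8286

-0.8286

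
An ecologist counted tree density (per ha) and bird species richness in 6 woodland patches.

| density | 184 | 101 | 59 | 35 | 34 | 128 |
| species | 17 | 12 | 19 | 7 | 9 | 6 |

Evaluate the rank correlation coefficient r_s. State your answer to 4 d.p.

Rank density: 6, 4, 3, 2, 1, 5
Rank species: 5, 4, 6, 2, 3, 1
d = rank(density) − rank(species): 1, 0, -3, 0, -2, 4; Σd² = 30
ρ = 1 − 6Σd² / [n(n²−1)] = 1 − 6×30 / (6×35) = 1 − 180/210 ≈ 0.1429

0.1429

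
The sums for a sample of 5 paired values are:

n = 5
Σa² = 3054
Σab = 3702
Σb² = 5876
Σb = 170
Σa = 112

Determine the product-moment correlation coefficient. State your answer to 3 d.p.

-0.463

r = (nΣab − ΣaΣb) / √[(nΣa² − (Σa)²)(nΣb² − (Σb)²)]
Numerator: 5×3702 − 112×170 = -530
Denominator: √[(15270 − 12544)(29380 − 28900)] = √[2726 × 480] = 1143.8881
r = -530 / 1143.8881 ≈ -0.463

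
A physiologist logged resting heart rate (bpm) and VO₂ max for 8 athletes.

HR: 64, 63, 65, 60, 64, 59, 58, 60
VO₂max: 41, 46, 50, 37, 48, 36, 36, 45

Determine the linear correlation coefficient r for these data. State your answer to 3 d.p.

n = 8, Σx = 493, Σy = 339, Σx² = 30431, Σy² = 14587, Σxy = 20976
nΣxy − ΣxΣy = 167808 − 167127 = 681
nΣx² − (Σx)² = 243448 − 243049 = 399; nΣy² − (Σy)² = 116696 − 114921 = 1775
r = 681 / √(399 × 1775) = 681 / 841.5610 ≈ 0.809

0.809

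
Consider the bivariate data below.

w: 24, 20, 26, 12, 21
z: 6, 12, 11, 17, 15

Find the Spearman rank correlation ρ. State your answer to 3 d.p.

-0.800

Rank w: 4, 2, 5, 1, 3
Rank z: 1, 3, 2, 5, 4
d = rank(w) − rank(z): 3, -1, 3, -4, -1; Σd² = 36
ρ = 1 − 6Σd² / [n(n²−1)] = 1 − 6×36 / (5×24) = 1 − 216/120 ≈ -0.800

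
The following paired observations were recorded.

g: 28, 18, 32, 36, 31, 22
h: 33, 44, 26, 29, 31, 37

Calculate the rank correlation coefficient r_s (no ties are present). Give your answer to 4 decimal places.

Rank g: 3, 1, 5, 6, 4, 2
Rank h: 4, 6, 1, 2, 3, 5
d = rank(g) − rank(h): -1, -5, 4, 4, 1, -3; Σd² = 68
ρ = 1 − 6Σd² / [n(n²−1)] = 1 − 6×68 / (6×35) = 1 − 408/210 ≈ -0.9429

-0.9429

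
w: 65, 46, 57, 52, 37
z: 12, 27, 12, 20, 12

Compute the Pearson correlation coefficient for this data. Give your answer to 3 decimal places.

-0.264

n = 5, Σw = 257, Σz = 83, Σw² = 13663, Σz² = 1561, Σwz = 4190
nΣwz − ΣwΣz = 20950 − 21331 = -381
nΣw² − (Σw)² = 68315 − 66049 = 2266; nΣz² − (Σz)² = 7805 − 6889 = 916
r = -381 / √(2266 × 916) = -381 / 1440.7137 ≈ -0.264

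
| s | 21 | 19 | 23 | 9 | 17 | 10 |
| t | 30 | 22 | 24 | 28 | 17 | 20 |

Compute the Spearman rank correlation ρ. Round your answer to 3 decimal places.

0.257

Rank s: 5, 4, 6, 1, 3, 2
Rank t: 6, 3, 4, 5, 1, 2
d = rank(s) − rank(t): -1, 1, 2, -4, 2, 0; Σd² = 26
ρ = 1 − 6Σd² / [n(n²−1)] = 1 − 6×26 / (6×35) = 1 − 156/210 ≈ 0.257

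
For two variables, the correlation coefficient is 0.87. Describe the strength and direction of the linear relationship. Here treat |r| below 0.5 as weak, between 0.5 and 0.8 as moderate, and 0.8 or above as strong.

r = 0.87 > 0 so the relationship is positive.
|r| = 0.87, which falls in the strong range.

strong positive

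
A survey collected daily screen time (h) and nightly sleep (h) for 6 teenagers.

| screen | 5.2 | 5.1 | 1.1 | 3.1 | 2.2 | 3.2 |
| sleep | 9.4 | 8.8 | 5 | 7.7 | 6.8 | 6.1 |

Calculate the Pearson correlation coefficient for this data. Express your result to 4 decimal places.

0.9231

n = 6, Σx = 19.9, Σy = 43.8, Σx² = 78.95, Σy² = 333.54, Σxy = 157.61
nΣxy − ΣxΣy = 945.66 − 871.62 = 74.04
nΣx² − (Σx)² = 473.7 − 396.01 = 77.69; nΣy² − (Σy)² = 2001.24 − 1918.44 = 82.8
r = 74.04 / √(77.69 × 82.8) = 74.04 / 80.2043 ≈ 0.9231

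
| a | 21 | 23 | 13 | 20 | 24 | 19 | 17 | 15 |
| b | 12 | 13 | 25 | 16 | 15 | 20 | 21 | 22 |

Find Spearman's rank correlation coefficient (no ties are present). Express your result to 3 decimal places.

-0.905

Rank a: 6, 7, 1, 5, 8, 4, 3, 2
Rank b: 1, 2, 8, 4, 3, 5, 6, 7
d = rank(a) − rank(b): 5, 5, -7, 1, 5, -1, -3, -5; Σd² = 160
ρ = 1 − 6Σd² / [n(n²−1)] = 1 − 6×160 / (8×63) = 1 − 960/504 ≈ -0.905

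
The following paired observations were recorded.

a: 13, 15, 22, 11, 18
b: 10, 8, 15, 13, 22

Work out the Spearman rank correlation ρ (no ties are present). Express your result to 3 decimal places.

0.500

Rank a: 2, 3, 5, 1, 4
Rank b: 2, 1, 4, 3, 5
d = rank(a) − rank(b): 0, 2, 1, -2, -1; Σd² = 10
ρ = 1 − 6Σd² / [n(n²−1)] = 1 − 6×10 / (5×24) = 1 − 60/120 ≈ 0.500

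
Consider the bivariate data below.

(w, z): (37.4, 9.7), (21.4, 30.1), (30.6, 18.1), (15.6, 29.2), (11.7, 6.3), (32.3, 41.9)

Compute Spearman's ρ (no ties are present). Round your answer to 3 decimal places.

Rank w: 6, 3, 4, 2, 1, 5
Rank z: 2, 5, 3, 4, 1, 6
d = rank(w) − rank(z): 4, -2, 1, -2, 0, -1; Σd² = 26
ρ = 1 − 6Σd² / [n(n²−1)] = 1 − 6×26 / (6×35) = 1 − 156/210 ≈ 0.257

0.257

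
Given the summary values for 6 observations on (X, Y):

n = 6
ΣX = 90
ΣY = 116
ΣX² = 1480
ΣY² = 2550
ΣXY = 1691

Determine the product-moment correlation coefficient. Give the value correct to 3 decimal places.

r = (nΣXY − ΣXΣY) / √[(nΣX² − (ΣX)²)(nΣY² − (ΣY)²)]
Numerator: 6×1691 − 90×116 = -294
Denominator: √[(8880 − 8100)(15300 − 13456)] = √[780 × 1844] = 1199.2998
r = -294 / 1199.2998 ≈ -0.245

-0.245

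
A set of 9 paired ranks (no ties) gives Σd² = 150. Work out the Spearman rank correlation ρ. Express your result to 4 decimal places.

-0.2500

ρ = 1 − 6Σd² / [n(n²−1)] = 1 − 6×150 / (9×80)
  = 1 − 900/720 = 1 − 1.25000 ≈ -0.2500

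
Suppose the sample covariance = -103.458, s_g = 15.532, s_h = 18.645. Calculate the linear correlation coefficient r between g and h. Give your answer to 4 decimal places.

r = Cov(g,h) / (s_g · s_h) = -103.458 / (15.532 × 18.645)
  = -103.458 / 289.5941 ≈ -0.3573

-0.3573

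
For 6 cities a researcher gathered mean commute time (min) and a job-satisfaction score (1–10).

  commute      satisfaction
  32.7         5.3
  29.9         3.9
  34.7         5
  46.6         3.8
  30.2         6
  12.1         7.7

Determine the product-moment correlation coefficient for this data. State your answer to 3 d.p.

-0.853

n = 6, Σx = 186.2, Σy = 31.7, Σx² = 6397.4, Σy² = 178.03, Σxy = 914.87
nΣxy − ΣxΣy = 5489.22 − 5902.54 = -413.32
nΣx² − (Σx)² = 38384.4 − 34670.44 = 3713.96; nΣy² − (Σy)² = 1068.18 − 1004.89 = 63.29
r = -413.32 / √(3713.96 × 63.29) = -413.32 / 484.8263 ≈ -0.853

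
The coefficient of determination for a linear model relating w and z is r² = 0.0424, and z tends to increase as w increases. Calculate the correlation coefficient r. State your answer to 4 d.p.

0.2059

|r| = √0.0424 = 0.2059
The association is positive, so r = 0.2059.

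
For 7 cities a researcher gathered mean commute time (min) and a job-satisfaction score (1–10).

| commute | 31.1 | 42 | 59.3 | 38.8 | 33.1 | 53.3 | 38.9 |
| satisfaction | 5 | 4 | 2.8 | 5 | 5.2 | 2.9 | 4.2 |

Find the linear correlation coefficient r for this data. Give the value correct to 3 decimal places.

-0.952

n = 7, Σx = 296.5, Σy = 29.1, Σx² = 13202.85, Σy² = 126.93, Σxy = 1173.61
nΣxy − ΣxΣy = 8215.27 − 8628.15 = -412.88
nΣx² − (Σx)² = 92419.95 − 87912.25 = 4507.7; nΣy² − (Σy)² = 888.51 − 846.81 = 41.7
r = -412.88 / √(4507.7 × 41.7) = -412.88 / 433.5563 ≈ -0.952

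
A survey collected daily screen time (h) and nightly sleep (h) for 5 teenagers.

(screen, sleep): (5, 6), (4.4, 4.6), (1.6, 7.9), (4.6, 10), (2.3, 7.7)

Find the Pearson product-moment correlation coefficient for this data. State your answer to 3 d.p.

n = 5, Σx = 17.9, Σy = 36.2, Σx² = 73.37, Σy² = 278.86, Σxy = 126.59
nΣxy − ΣxΣy = 632.95 − 647.98 = -15.03
nΣx² − (Σx)² = 366.85 − 320.41 = 46.44; nΣy² − (Σy)² = 1394.3 − 1310.44 = 83.86
r = -15.03 / √(46.44 × 83.86) = -15.03 / 62.4056 ≈ -0.241

-0.241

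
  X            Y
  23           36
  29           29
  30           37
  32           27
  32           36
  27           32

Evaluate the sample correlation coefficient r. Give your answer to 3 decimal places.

n = 6, ΣX = 173, ΣY = 197, ΣX² = 5047, ΣY² = 6555, ΣXY = 5659
nΣXY − ΣXΣY = 33954 − 34081 = -127
nΣX² − (ΣX)² = 30282 − 29929 = 353; nΣY² − (ΣY)² = 39330 − 38809 = 521
r = -127 / √(353 × 521) = -127 / 428.8508 ≈ -0.296

-0.296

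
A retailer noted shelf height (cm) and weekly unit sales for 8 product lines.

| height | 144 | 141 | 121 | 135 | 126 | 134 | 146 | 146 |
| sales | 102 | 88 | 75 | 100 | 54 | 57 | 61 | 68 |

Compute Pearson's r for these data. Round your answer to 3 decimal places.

0.231

n = 8, Σx = 1093, Σy = 605, Σx² = 149947, Σy² = 48283, Σxy = 82947
nΣxy − ΣxΣy = 663576 − 661265 = 2311
nΣx² − (Σx)² = 1199576 − 1194649 = 4927; nΣy² − (Σy)² = 386264 − 366025 = 20239
r = 2311 / √(4927 × 20239) = 2311 / 9985.8677 ≈ 0.231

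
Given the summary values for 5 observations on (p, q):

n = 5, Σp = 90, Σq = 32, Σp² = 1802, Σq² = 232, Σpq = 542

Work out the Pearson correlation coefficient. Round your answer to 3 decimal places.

-0.483

r = (nΣpq − ΣpΣq) / √[(nΣp² − (Σp)²)(nΣq² − (Σq)²)]
Numerator: 5×542 − 90×32 = -170
Denominator: √[(9010 − 8100)(1160 − 1024)] = √[910 × 136] = 351.7954
r = -170 / 351.7954 ≈ -0.483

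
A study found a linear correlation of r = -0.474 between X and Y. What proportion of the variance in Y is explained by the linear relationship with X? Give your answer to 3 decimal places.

0.225

r² = (-0.474)² = 0.225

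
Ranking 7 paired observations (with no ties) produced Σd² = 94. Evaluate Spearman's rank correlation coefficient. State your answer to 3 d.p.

ρ = 1 − 6Σd² / [n(n²−1)] = 1 − 6×94 / (7×48)
  = 1 − 564/336 = 1 − 1.6786 ≈ -0.679

-0.679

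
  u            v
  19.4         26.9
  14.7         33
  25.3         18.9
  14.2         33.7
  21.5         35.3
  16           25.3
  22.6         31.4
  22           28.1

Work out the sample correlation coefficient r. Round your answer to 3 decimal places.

-0.464

n = 8, Σu = 155.7, Σv = 232.6, Σu² = 3147.19, Σv² = 6967.26, Σuv = 4455.26
nΣuv − ΣuΣv = 35642.08 − 36215.82 = -573.74
nΣu² − (Σu)² = 25177.52 − 24242.49 = 935.03; nΣv² − (Σv)² = 55738.08 − 54102.76 = 1635.32
r = -573.74 / √(935.03 × 1635.32) = -573.74 / 1236.5570 ≈ -0.464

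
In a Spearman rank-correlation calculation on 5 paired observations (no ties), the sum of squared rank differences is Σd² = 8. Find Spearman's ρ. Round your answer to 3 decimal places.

0.600

ρ = 1 − 6Σd² / [n(n²−1)] = 1 − 6×8 / (5×24)
  = 1 − 48/120 = 1 − 0.4000 ≈ 0.600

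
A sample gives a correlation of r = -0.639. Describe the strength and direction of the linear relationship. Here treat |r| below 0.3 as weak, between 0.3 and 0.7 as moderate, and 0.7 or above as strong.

r = -0.639 < 0 so the relationship is negative.
|r| = 0.639, which falls in the moderate range.

moderate negative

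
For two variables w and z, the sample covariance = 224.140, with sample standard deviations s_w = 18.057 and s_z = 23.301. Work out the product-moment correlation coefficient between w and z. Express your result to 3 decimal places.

r = Cov(w,z) / (s_w · s_z) = 224.140 / (18.057 × 23.301)
  = 224.140 / 420.7462 ≈ 0.533

0.533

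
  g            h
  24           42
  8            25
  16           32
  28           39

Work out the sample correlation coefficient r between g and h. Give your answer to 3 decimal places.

0.940

n = 4, Σg = 76, Σh = 138, Σg² = 1680, Σh² = 4934, Σgh = 2812
nΣgh − ΣgΣh = 11248 − 10488 = 760
nΣg² − (Σg)² = 6720 − 5776 = 944; nΣh² − (Σh)² = 19736 − 19044 = 692
r = 760 / √(944 × 692) = 760 / 808.2376 ≈ 0.940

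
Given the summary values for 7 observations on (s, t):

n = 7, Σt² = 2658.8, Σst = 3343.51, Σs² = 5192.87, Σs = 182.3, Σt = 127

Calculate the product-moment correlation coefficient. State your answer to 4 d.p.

0.0908

r = (nΣst − ΣsΣt) / √[(nΣs² − (Σs)²)(nΣt² − (Σt)²)]
Numerator: 7×3343.51 − 182.3×127 = 252.47
Denominator: √[(36350.09 − 33233.29)(18611.6 − 16129)] = √[3116.8 × 2482.6] = 2781.6843
r = 252.47 / 2781.6843 ≈ 0.0908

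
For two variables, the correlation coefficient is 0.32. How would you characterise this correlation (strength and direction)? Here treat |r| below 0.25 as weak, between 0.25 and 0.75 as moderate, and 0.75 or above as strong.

moderate positive

r = 0.32 > 0 so the relationship is positive.
|r| = 0.32, which falls in the moderate range.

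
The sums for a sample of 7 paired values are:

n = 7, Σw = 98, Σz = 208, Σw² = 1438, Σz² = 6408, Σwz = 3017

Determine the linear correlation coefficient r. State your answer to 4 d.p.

r = (nΣwz − ΣwΣz) / √[(nΣw² − (Σw)²)(nΣz² − (Σz)²)]
Numerator: 7×3017 − 98×208 = 735
Denominator: √[(10066 − 9604)(44856 − 43264)] = √[462 × 1592] = 857.6153
r = 735 / 857.6153 ≈ 0.8570

0.8570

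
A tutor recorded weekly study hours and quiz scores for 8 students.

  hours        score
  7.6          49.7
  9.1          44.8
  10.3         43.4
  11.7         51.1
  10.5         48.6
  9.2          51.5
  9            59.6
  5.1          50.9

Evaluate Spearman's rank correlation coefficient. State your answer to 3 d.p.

-0.167

Rank hours: 2, 4, 6, 8, 7, 5, 3, 1
Rank score: 4, 2, 1, 6, 3, 7, 8, 5
d = rank(hours) − rank(score): -2, 2, 5, 2, 4, -2, -5, -4; Σd² = 98
ρ = 1 − 6Σd² / [n(n²−1)] = 1 − 6×98 / (8×63) = 1 − 588/504 ≈ -0.167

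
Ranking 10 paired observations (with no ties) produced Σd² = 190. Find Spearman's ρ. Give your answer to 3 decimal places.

ρ = 1 − 6Σd² / [n(n²−1)] = 1 − 6×190 / (10×99)
  = 1 − 1140/990 = 1 − 1.1515 ≈ -0.152

-0.152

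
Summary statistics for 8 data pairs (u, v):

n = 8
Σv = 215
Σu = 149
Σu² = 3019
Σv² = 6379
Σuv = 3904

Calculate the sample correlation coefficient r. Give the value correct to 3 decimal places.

r = (nΣuv − ΣuΣv) / √[(nΣu² − (Σu)²)(nΣv² − (Σv)²)]
Numerator: 8×3904 − 149×215 = -803
Denominator: √[(24152 − 22201)(51032 − 46225)] = √[1951 × 4807] = 3062.4267
r = -803 / 3062.4267 ≈ -0.262

-0.262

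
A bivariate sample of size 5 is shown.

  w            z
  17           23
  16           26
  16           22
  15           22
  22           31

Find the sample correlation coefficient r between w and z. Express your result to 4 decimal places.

0.8976

n = 5, Σw = 86, Σz = 124, Σw² = 1510, Σz² = 3134, Σwz = 2171
nΣwz − ΣwΣz = 10855 − 10664 = 191
nΣw² − (Σw)² = 7550 − 7396 = 154; nΣz² − (Σz)² = 15670 − 15376 = 294
r = 191 / √(154 × 294) = 191 / 212.7816 ≈ 0.8976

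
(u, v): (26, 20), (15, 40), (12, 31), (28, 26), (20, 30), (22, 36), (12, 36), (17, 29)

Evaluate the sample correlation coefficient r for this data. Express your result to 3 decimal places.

-0.649

n = 8, Σu = 152, Σv = 248, Σu² = 3146, Σv² = 7970, Σuv = 4537
nΣuv − ΣuΣv = 36296 − 37696 = -1400
nΣu² − (Σu)² = 25168 − 23104 = 2064; nΣv² − (Σv)² = 63760 − 61504 = 2256
r = -1400 / √(2064 × 2256) = -1400 / 2157.8656 ≈ -0.649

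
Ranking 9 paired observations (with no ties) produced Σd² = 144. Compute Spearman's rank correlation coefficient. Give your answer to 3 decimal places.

ρ = 1 − 6Σd² / [n(n²−1)] = 1 − 6×144 / (9×80)
  = 1 − 864/720 = 1 − 1.2000 ≈ -0.200

-0.200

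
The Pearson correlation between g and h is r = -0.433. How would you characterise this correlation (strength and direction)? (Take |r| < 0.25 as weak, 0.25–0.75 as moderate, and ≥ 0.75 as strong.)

r = -0.433 < 0 so the relationship is negative.
|r| = 0.433, which falls in the moderate range.

moderate negative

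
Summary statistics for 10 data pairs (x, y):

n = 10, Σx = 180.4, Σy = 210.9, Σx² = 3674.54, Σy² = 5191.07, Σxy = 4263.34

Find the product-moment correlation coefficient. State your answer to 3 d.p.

0.821

r = (nΣxy − ΣxΣy) / √[(nΣx² − (Σx)²)(nΣy² − (Σy)²)]
Numerator: 10×4263.34 − 180.4×210.9 = 4587.04
Denominator: √[(36745.4 − 32544.16)(51910.7 − 44478.81)] = √[4201.24 × 7431.89] = 5587.7682
r = 4587.04 / 5587.7682 ≈ 0.821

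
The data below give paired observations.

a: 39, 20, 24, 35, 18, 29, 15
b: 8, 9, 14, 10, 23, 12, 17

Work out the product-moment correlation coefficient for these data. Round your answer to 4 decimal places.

-0.6904

n = 7, Σa = 180, Σb = 93, Σa² = 5112, Σb² = 1403, Σab = 2195
nΣab − ΣaΣb = 15365 − 16740 = -1375
nΣa² − (Σa)² = 35784 − 32400 = 3384; nΣb² − (Σb)² = 9821 − 8649 = 1172
r = -1375 / √(3384 × 1172) = -1375 / 1991.4939 ≈ -0.6904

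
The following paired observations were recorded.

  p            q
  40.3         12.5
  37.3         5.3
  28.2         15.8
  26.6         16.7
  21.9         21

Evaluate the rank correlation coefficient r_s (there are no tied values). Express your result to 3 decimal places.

Rank p: 5, 4, 3, 2, 1
Rank q: 2, 1, 3, 4, 5
d = rank(p) − rank(q): 3, 3, 0, -2, -4; Σd² = 38
ρ = 1 − 6Σd² / [n(n²−1)] = 1 − 6×38 / (5×24) = 1 − 228/120 ≈ -0.900

-0.900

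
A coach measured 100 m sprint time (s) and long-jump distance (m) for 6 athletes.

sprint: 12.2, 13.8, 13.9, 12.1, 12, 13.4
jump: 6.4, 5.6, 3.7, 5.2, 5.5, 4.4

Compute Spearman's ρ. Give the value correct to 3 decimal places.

Rank sprint: 3, 5, 6, 2, 1, 4
Rank jump: 6, 5, 1, 3, 4, 2
d = rank(sprint) − rank(jump): -3, 0, 5, -1, -3, 2; Σd² = 48
ρ = 1 − 6Σd² / [n(n²−1)] = 1 − 6×48 / (6×35) = 1 − 288/210 ≈ -0.371

-0.371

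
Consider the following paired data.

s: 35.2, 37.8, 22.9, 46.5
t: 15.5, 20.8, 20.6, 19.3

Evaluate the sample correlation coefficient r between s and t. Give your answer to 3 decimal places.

n = 4, Σs = 142.4, Σt = 76.2, Σs² = 5354.54, Σt² = 1469.74, Σst = 2701.03
nΣst − ΣsΣt = 10804.12 − 10850.88 = -46.76
nΣs² − (Σs)² = 21418.16 − 20277.76 = 1140.4; nΣt² − (Σt)² = 5878.96 − 5806.44 = 72.52
r = -46.76 / √(1140.4 × 72.52) = -46.76 / 287.5792 ≈ -0.163

-0.163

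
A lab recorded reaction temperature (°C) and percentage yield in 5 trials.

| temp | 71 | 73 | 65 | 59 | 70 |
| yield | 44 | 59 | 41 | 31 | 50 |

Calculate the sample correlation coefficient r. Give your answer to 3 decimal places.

n = 5, Σx = 338, Σy = 225, Σx² = 22976, Σy² = 10559, Σxy = 15425
nΣxy − ΣxΣy = 77125 − 76050 = 1075
nΣx² − (Σx)² = 114880 − 114244 = 636; nΣy² − (Σy)² = 52795 − 50625 = 2170
r = 1075 / √(636 × 2170) = 1075 / 1174.7851 ≈ 0.915

0.915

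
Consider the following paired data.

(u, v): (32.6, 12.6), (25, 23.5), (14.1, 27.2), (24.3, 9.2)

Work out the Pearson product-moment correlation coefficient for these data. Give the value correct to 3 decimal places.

-0.688

n = 4, Σu = 96, Σv = 72.5, Σu² = 2477.06, Σv² = 1535.49, Σuv = 1605.34
nΣuv − ΣuΣv = 6421.36 − 6960 = -538.64
nΣu² − (Σu)² = 9908.24 − 9216 = 692.24; nΣv² − (Σv)² = 6141.96 − 5256.25 = 885.71
r = -538.64 / √(692.24 × 885.71) = -538.64 / 783.0223 ≈ -0.688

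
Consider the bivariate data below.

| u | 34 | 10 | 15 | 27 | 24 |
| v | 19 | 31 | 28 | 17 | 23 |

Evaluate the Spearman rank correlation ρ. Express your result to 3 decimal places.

-0.900

Rank u: 5, 1, 2, 4, 3
Rank v: 2, 5, 4, 1, 3
d = rank(u) − rank(v): 3, -4, -2, 3, 0; Σd² = 38
ρ = 1 − 6Σd² / [n(n²−1)] = 1 − 6×38 / (5×24) = 1 − 228/120 ≈ -0.900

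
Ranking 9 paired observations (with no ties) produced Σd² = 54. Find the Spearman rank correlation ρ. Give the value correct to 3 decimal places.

ρ = 1 − 6Σd² / [n(n²−1)] = 1 − 6×54 / (9×80)
  = 1 − 324/720 = 1 − 0.4500 ≈ 0.550

0.550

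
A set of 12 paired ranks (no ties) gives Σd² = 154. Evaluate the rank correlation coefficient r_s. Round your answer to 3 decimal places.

ρ = 1 − 6Σd² / [n(n²−1)] = 1 − 6×154 / (12×143)
  = 1 − 924/1716 = 1 − 0.5385 ≈ 0.462

0.462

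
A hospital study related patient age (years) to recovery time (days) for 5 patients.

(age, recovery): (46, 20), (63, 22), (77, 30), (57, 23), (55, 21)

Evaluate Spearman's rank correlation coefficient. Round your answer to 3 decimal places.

0.900

Rank age: 1, 4, 5, 3, 2
Rank recovery: 1, 3, 5, 4, 2
d = rank(age) − rank(recovery): 0, 1, 0, -1, 0; Σd² = 2
ρ = 1 − 6Σd² / [n(n²−1)] = 1 − 6×2 / (5×24) = 1 − 12/120 ≈ 0.900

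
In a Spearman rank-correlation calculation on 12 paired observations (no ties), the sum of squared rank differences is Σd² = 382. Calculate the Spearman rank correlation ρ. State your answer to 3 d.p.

ρ = 1 − 6Σd² / [n(n²−1)] = 1 − 6×382 / (12×143)
  = 1 − 2292/1716 = 1 − 1.3357 ≈ -0.336

-0.336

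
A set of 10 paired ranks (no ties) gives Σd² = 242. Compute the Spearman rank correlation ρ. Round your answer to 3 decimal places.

-0.467

ρ = 1 − 6Σd² / [n(n²−1)] = 1 − 6×242 / (10×99)
  = 1 − 1452/990 = 1 − 1.4667 ≈ -0.467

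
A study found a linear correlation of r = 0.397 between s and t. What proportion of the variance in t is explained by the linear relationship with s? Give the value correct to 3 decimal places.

r² = (0.397)² = 0.158

0.158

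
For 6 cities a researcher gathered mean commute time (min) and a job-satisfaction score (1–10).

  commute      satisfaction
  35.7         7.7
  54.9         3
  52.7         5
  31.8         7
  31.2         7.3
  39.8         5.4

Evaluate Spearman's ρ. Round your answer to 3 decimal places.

Rank commute: 3, 6, 5, 2, 1, 4
Rank satisfaction: 6, 1, 2, 4, 5, 3
d = rank(commute) − rank(satisfaction): -3, 5, 3, -2, -4, 1; Σd² = 64
ρ = 1 − 6Σd² / [n(n²−1)] = 1 − 6×64 / (6×35) = 1 − 384/210 ≈ -0.829

-0.829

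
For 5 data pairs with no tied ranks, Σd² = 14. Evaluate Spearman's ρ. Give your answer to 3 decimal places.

ρ = 1 − 6Σd² / [n(n²−1)] = 1 − 6×14 / (5×24)
  = 1 − 84/120 = 1 − 0.7000 ≈ 0.300

0.300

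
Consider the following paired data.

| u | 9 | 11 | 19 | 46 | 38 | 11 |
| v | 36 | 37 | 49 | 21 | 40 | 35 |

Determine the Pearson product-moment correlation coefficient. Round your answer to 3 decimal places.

-0.468

n = 6, Σu = 134, Σv = 218, Σu² = 4244, Σv² = 8332, Σuv = 4533
nΣuv − ΣuΣv = 27198 − 29212 = -2014
nΣu² − (Σu)² = 25464 − 17956 = 7508; nΣv² − (Σv)² = 49992 − 47524 = 2468
r = -2014 / √(7508 × 2468) = -2014 / 4304.6189 ≈ -0.468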